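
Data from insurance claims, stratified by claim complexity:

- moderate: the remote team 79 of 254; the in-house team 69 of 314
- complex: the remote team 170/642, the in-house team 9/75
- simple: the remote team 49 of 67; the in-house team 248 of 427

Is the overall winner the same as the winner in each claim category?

Moderate: the remote team 79/254 = 31.1%, the in-house team 69/314 = 22.0% → the remote team
Complex: the remote team 170/642 = 26.5%, the in-house team 9/75 = 12.0% → the remote team
Simple: the remote team 49/67 = 73.1%, the in-house team 248/427 = 58.1% → the remote team
Overall: the remote team 298/963 = 30.9%, the in-house team 326/816 = 40.0% → the in-house team
The remote team wins each claim group but the in-house team wins overall — the comparison reverses. The remote team's claims skew toward complex, which has a lower base rate.

No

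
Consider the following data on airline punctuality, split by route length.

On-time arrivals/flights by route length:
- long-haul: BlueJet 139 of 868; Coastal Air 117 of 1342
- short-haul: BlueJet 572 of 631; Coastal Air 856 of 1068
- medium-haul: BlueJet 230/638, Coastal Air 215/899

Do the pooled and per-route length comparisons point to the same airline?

Long-haul: BlueJet 139/868 = 16.0%, Coastal Air 117/1342 = 8.7% → BlueJet
Short-haul: BlueJet 572/631 = 90.6%, Coastal Air 856/1068 = 80.1% → BlueJet
Medium-haul: BlueJet 230/638 = 36.1%, Coastal Air 215/899 = 23.9% → BlueJet
Overall: BlueJet 941/2137 = 44.0%, Coastal Air 1188/3309 = 35.9% → BlueJet
BlueJet wins overall and in every route group — no reversal.

Yes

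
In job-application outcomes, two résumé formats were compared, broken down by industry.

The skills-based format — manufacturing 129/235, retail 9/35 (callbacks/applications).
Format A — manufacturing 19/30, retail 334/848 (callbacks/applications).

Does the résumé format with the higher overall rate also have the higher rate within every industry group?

No

Manufacturing: the skills-based format 129/235 = 54.9%, Format A 19/30 = 63.3% → Format A
Retail: the skills-based format 9/35 = 25.7%, Format A 334/848 = 39.4% → Format A
Overall: the skills-based format 138/270 = 51.1%, Format A 353/878 = 40.2% → the skills-based format
Format A wins each industry group but the skills-based format wins overall — the comparison reverses. Format A's applications skew toward retail, which has a lower base rate.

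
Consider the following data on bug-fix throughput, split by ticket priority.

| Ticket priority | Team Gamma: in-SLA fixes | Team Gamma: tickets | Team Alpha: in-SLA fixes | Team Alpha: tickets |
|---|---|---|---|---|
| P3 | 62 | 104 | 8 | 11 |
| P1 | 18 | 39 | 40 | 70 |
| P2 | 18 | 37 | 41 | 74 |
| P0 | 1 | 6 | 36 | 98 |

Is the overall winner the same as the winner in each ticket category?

No

P3: Team Gamma 62/104 = 59.6%, Team Alpha 8/11 = 72.7% → Team Alpha
P1: Team Gamma 18/39 = 46.2%, Team Alpha 40/70 = 57.1% → Team Alpha
P2: Team Gamma 18/37 = 48.6%, Team Alpha 41/74 = 55.4% → Team Alpha
P0: Team Gamma 1/6 = 16.7%, Team Alpha 36/98 = 36.7% → Team Alpha
Overall: Team Gamma 99/186 = 53.2%, Team Alpha 125/253 = 49.4% → Team Gamma
Team Alpha wins each ticket group but Team Gamma wins overall — the comparison reverses. Team Alpha's tickets skew toward P0, which has a lower base rate.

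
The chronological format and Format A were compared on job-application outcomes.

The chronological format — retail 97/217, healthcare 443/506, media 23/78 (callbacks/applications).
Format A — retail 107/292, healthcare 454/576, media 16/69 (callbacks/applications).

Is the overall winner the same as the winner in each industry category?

Retail: the chronological format 97/217 = 44.7%, Format A 107/292 = 36.6% → the chronological format
Healthcare: the chronological format 443/506 = 87.5%, Format A 454/576 = 78.8% → the chronological format
Media: the chronological format 23/78 = 29.5%, Format A 16/69 = 23.2% → the chronological format
Overall: the chronological format 563/801 = 70.3%, Format A 577/937 = 61.6% → the chronological format
The chronological format wins overall and in every industry group — no reversal.

Yes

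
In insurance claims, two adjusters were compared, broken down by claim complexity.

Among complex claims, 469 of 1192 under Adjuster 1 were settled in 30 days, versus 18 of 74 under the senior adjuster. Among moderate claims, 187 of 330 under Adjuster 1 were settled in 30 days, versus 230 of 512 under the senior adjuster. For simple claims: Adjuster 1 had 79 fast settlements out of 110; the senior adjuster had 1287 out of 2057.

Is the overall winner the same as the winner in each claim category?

Complex: Adjuster 1 469/1192 = 39.3%, the senior adjuster 18/74 = 24.3% → Adjuster 1
Moderate: Adjuster 1 187/330 = 56.7%, the senior adjuster 230/512 = 44.9% → Adjuster 1
Simple: Adjuster 1 79/110 = 71.8%, the senior adjuster 1287/2057 = 62.6% → Adjuster 1
Overall: Adjuster 1 735/1632 = 45.0%, the senior adjuster 1535/2643 = 58.1% → the senior adjuster
Adjuster 1 wins each claim group but the senior adjuster wins overall — the comparison reverses. Adjuster 1's claims skew toward complex, which has a lower base rate.

No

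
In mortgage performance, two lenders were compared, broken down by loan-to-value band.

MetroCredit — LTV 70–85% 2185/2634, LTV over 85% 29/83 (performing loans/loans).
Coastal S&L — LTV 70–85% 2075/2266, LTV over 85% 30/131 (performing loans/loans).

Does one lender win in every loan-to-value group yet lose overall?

LTV 70–85%: MetroCredit 2185/2634 = 83.0%, Coastal S&L 2075/2266 = 91.6% → Coastal S&L
LTV over 85%: MetroCredit 29/83 = 34.9%, Coastal S&L 30/131 = 22.9% → MetroCredit
Overall: MetroCredit 2214/2717 = 81.5%, Coastal S&L 2105/2397 = 87.8% → Coastal S&L
Neither sweeps: MetroCredit wins 1 of 2 groups, Coastal S&L wins 1. Coastal S&L wins overall but not every group — no Simpson reversal.

No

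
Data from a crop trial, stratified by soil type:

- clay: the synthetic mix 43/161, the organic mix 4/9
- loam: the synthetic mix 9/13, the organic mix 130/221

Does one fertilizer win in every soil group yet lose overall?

No

Clay: the synthetic mix 43/161 = 26.7%, the organic mix 4/9 = 44.4% → the organic mix
Loam: the synthetic mix 9/13 = 69.2%, the organic mix 130/221 = 58.8% → the synthetic mix
Overall: the synthetic mix 52/174 = 29.9%, the organic mix 134/230 = 58.3% → the organic mix
Neither sweeps: the synthetic mix wins 1 of 2 groups, the organic mix wins 1. The organic mix wins overall but not every group — no Simpson reversal.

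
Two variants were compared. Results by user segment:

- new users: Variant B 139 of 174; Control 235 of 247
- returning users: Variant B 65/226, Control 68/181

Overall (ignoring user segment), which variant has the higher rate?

Control

New users: Variant B 139/174 = 79.9%, Control 235/247 = 95.1% → Control
Returning users: Variant B 65/226 = 28.8%, Control 68/181 = 37.6% → Control
Overall: Variant B 204/400 = 51.0%, Control 303/428 = 70.8% → Control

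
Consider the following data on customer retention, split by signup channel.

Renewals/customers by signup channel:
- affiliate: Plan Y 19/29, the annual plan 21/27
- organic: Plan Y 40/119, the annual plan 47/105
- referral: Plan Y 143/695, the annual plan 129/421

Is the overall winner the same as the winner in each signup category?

Affiliate: Plan Y 19/29 = 65.5%, the annual plan 21/27 = 77.8% → the annual plan
Organic: Plan Y 40/119 = 33.6%, the annual plan 47/105 = 44.8% → the annual plan
Referral: Plan Y 143/695 = 20.6%, the annual plan 129/421 = 30.6% → the annual plan
Overall: Plan Y 202/843 = 24.0%, the annual plan 197/553 = 35.6% → the annual plan
The annual plan wins overall and in every signup group — no reversal.

Yes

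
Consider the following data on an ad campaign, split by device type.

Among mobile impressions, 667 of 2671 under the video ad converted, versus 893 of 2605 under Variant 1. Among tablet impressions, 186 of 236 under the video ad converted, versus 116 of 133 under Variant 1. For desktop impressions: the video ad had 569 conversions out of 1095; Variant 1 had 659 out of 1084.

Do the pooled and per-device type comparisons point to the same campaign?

Yes

Mobile: the video ad 667/2671 = 25.0%, Variant 1 893/2605 = 34.3% → Variant 1
Tablet: the video ad 186/236 = 78.8%, Variant 1 116/133 = 87.2% → Variant 1
Desktop: the video ad 569/1095 = 52.0%, Variant 1 659/1084 = 60.8% → Variant 1
Overall: the video ad 1422/4002 = 35.5%, Variant 1 1668/3822 = 43.6% → Variant 1
Variant 1 wins overall and in every device group — no reversal.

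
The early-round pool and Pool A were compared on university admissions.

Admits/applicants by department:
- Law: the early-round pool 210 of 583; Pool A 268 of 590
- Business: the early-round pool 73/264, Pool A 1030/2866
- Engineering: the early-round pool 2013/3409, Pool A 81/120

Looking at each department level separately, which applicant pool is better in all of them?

Pool A

Law: the early-round pool 210/583 = 36.0%, Pool A 268/590 = 45.4% → Pool A
Business: the early-round pool 73/264 = 27.7%, Pool A 1030/2866 = 35.9% → Pool A
Engineering: the early-round pool 2013/3409 = 59.0%, Pool A 81/120 = 67.5% → Pool A
Pool A has the higher rate in all 3 groups.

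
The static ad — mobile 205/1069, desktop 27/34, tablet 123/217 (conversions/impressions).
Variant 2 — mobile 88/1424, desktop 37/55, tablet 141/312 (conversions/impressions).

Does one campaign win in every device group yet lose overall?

Mobile: the static ad 205/1069 = 19.2%, Variant 2 88/1424 = 6.2% → the static ad
Desktop: the static ad 27/34 = 79.4%, Variant 2 37/55 = 67.3% → the static ad
Tablet: the static ad 123/217 = 56.7%, Variant 2 141/312 = 45.2% → the static ad
Overall: the static ad 355/1320 = 26.9%, Variant 2 266/1791 = 14.9% → the static ad
The static ad wins overall and in every device group — no reversal.

No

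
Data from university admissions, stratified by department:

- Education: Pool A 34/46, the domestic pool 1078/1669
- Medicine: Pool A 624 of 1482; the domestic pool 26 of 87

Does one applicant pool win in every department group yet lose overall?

Yes

Education: Pool A 34/46 = 73.9%, the domestic pool 1078/1669 = 64.6% → Pool A
Medicine: Pool A 624/1482 = 42.1%, the domestic pool 26/87 = 29.9% → Pool A
Overall: Pool A 658/1528 = 43.1%, the domestic pool 1104/1756 = 62.9% → the domestic pool
Pool A wins each department group but the domestic pool wins overall — the comparison reverses. Pool A's applicants skew toward Medicine, which has a lower base rate.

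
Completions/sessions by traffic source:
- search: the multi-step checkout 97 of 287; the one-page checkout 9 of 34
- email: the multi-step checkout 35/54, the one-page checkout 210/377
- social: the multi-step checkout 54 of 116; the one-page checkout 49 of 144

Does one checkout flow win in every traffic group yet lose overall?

Yes

Search: the multi-step checkout 97/287 = 33.8%, the one-page checkout 9/34 = 26.5% → the multi-step checkout
Email: the multi-step checkout 35/54 = 64.8%, the one-page checkout 210/377 = 55.7% → the multi-step checkout
Social: the multi-step checkout 54/116 = 46.6%, the one-page checkout 49/144 = 34.0% → the multi-step checkout
Overall: the multi-step checkout 186/457 = 40.7%, the one-page checkout 268/555 = 48.3% → the one-page checkout
The multi-step checkout wins each traffic group but the one-page checkout wins overall — the comparison reverses. The multi-step checkout's sessions skew toward search, which has a lower base rate.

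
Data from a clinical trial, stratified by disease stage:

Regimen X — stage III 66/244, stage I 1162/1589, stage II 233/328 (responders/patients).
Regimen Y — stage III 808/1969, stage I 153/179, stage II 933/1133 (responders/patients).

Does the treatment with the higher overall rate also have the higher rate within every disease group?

No

Stage III: Regimen X 66/244 = 27.0%, Regimen Y 808/1969 = 41.0% → Regimen Y
Stage I: Regimen X 1162/1589 = 73.1%, Regimen Y 153/179 = 85.5% → Regimen Y
Stage II: Regimen X 233/328 = 71.0%, Regimen Y 933/1133 = 82.3% → Regimen Y
Overall: Regimen X 1461/2161 = 67.6%, Regimen Y 1894/3281 = 57.7% → Regimen X
Regimen Y wins each disease group but Regimen X wins overall — the comparison reverses. Regimen Y's patients skew toward stage III, which has a lower base rate.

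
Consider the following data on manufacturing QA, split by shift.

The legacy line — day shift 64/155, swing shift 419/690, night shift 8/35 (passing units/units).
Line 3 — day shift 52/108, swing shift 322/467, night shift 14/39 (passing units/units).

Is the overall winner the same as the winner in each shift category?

Day shift: the legacy line 64/155 = 41.3%, Line 3 52/108 = 48.1% → Line 3
Swing shift: the legacy line 419/690 = 60.7%, Line 3 322/467 = 69.0% → Line 3
Night shift: the legacy line 8/35 = 22.9%, Line 3 14/39 = 35.9% → Line 3
Overall: the legacy line 491/880 = 55.8%, Line 3 388/614 = 63.2% → Line 3
Line 3 wins overall and in every shift group — no reversal.

Yes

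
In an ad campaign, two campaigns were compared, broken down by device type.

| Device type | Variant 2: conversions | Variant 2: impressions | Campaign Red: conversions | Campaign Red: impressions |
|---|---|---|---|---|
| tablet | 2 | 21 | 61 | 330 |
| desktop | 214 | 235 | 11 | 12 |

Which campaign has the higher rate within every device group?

Tablet: Variant 2 2/21 = 9.5%, Campaign Red 61/330 = 18.5% → Campaign Red
Desktop: Variant 2 214/235 = 91.1%, Campaign Red 11/12 = 91.7% → Campaign Red
Campaign Red has the higher rate in both groups.

Campaign Red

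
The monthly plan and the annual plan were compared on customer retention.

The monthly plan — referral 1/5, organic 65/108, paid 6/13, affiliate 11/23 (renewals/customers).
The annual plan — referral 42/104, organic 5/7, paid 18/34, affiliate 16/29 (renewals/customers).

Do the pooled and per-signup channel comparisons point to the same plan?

No

Referral: the monthly plan 1/5 = 20.0%, the annual plan 42/104 = 40.4% → the annual plan
Organic: the monthly plan 65/108 = 60.2%, the annual plan 5/7 = 71.4% → the annual plan
Paid: the monthly plan 6/13 = 46.2%, the annual plan 18/34 = 52.9% → the annual plan
Affiliate: the monthly plan 11/23 = 47.8%, the annual plan 16/29 = 55.2% → the annual plan
Overall: the monthly plan 83/149 = 55.7%, the annual plan 81/174 = 46.6% → the monthly plan
The annual plan wins each signup group but the monthly plan wins overall — the comparison reverses. The annual plan's customers skew toward referral, which has a lower base rate.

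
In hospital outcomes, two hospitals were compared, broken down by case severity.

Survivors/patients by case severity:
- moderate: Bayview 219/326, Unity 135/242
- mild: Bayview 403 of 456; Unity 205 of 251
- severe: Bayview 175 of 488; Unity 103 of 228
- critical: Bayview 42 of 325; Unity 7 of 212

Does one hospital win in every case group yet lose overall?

No

Moderate: Bayview 219/326 = 67.2%, Unity 135/242 = 55.8% → Bayview
Mild: Bayview 403/456 = 88.4%, Unity 205/251 = 81.7% → Bayview
Severe: Bayview 175/488 = 35.9%, Unity 103/228 = 45.2% → Unity
Critical: Bayview 42/325 = 12.9%, Unity 7/212 = 3.3% → Bayview
Overall: Bayview 839/1595 = 52.6%, Unity 450/933 = 48.2% → Bayview
Neither sweeps: Bayview wins 3 of 4 groups, Unity wins 1. Bayview wins overall but not every group — no Simpson reversal.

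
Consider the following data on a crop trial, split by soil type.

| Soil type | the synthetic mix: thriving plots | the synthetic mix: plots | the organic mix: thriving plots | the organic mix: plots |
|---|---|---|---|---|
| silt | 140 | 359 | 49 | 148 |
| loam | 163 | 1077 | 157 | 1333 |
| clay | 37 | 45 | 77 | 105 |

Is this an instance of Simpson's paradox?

No

Silt: the synthetic mix 140/359 = 39.0%, the organic mix 49/148 = 33.1% → the synthetic mix
Loam: the synthetic mix 163/1077 = 15.1%, the organic mix 157/1333 = 11.8% → the synthetic mix
Clay: the synthetic mix 37/45 = 82.2%, the organic mix 77/105 = 73.3% → the synthetic mix
Overall: the synthetic mix 340/1481 = 23.0%, the organic mix 283/1586 = 17.8% → the synthetic mix
The synthetic mix wins overall and in every soil group — no reversal.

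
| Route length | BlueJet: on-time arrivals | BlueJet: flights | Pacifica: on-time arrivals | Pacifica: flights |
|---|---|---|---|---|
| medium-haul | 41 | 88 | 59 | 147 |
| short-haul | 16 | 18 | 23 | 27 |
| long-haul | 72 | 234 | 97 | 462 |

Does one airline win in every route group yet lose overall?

Medium-haul: BlueJet 41/88 = 46.6%, Pacifica 59/147 = 40.1% → BlueJet
Short-haul: BlueJet 16/18 = 88.9%, Pacifica 23/27 = 85.2% → BlueJet
Long-haul: BlueJet 72/234 = 30.8%, Pacifica 97/462 = 21.0% → BlueJet
Overall: BlueJet 129/340 = 37.9%, Pacifica 179/636 = 28.1% → BlueJet
BlueJet wins overall and in every route group — no reversal.

No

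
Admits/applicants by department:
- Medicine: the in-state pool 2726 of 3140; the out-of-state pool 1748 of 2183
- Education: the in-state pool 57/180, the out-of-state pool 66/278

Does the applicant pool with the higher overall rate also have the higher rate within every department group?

Medicine: the in-state pool 2726/3140 = 86.8%, the out-of-state pool 1748/2183 = 80.1% → the in-state pool
Education: the in-state pool 57/180 = 31.7%, the out-of-state pool 66/278 = 23.7% → the in-state pool
Overall: the in-state pool 2783/3320 = 83.8%, the out-of-state pool 1814/2461 = 73.7% → the in-state pool
The in-state pool wins overall and in every department group — no reversal.

Yes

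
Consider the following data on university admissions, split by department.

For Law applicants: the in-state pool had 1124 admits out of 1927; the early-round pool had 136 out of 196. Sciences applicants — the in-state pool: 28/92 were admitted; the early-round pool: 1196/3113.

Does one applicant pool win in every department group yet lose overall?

Law: the in-state pool 1124/1927 = 58.3%, the early-round pool 136/196 = 69.4% → the early-round pool
Sciences: the in-state pool 28/92 = 30.4%, the early-round pool 1196/3113 = 38.4% → the early-round pool
Overall: the in-state pool 1152/2019 = 57.1%, the early-round pool 1332/3309 = 40.3% → the in-state pool
The early-round pool wins each department group but the in-state pool wins overall — the comparison reverses. The early-round pool's applicants skew toward Sciences, which has a lower base rate.

Yes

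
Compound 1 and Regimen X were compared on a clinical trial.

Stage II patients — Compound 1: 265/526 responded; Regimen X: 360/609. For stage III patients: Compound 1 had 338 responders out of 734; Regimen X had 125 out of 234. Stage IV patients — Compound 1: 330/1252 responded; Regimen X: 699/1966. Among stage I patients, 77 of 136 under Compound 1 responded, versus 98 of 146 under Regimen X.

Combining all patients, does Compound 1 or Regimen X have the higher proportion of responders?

Stage II: Compound 1 265/526 = 50.4%, Regimen X 360/609 = 59.1% → Regimen X
Stage III: Compound 1 338/734 = 46.0%, Regimen X 125/234 = 53.4% → Regimen X
Stage IV: Compound 1 330/1252 = 26.4%, Regimen X 699/1966 = 35.6% → Regimen X
Stage I: Compound 1 77/136 = 56.6%, Regimen X 98/146 = 67.1% → Regimen X
Overall: Compound 1 1010/2648 = 38.1%, Regimen X 1282/2955 = 43.4% → Regimen X

Regimen X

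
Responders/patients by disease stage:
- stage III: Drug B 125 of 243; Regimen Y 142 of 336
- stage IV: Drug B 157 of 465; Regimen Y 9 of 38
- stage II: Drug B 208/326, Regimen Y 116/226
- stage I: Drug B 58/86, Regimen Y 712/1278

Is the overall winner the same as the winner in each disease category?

Stage III: Drug B 125/243 = 51.4%, Regimen Y 142/336 = 42.3% → Drug B
Stage IV: Drug B 157/465 = 33.8%, Regimen Y 9/38 = 23.7% → Drug B
Stage II: Drug B 208/326 = 63.8%, Regimen Y 116/226 = 51.3% → Drug B
Stage I: Drug B 58/86 = 67.4%, Regimen Y 712/1278 = 55.7% → Drug B
Overall: Drug B 548/1120 = 48.9%, Regimen Y 979/1878 = 52.1% → Regimen Y
Drug B wins each disease group but Regimen Y wins overall — the comparison reverses. Drug B's patients skew toward stage IV, which has a lower base rate.

No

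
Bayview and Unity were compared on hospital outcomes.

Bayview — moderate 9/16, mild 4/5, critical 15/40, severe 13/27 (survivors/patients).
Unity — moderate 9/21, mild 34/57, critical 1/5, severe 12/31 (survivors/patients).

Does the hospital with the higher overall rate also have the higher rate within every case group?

Moderate: Bayview 9/16 = 56.2%, Unity 9/21 = 42.9% → Bayview
Mild: Bayview 4/5 = 80.0%, Unity 34/57 = 59.6% → Bayview
Critical: Bayview 15/40 = 37.5%, Unity 1/5 = 20.0% → Bayview
Severe: Bayview 13/27 = 48.1%, Unity 12/31 = 38.7% → Bayview
Overall: Bayview 41/88 = 46.6%, Unity 56/114 = 49.1% → Unity
Bayview wins each case group but Unity wins overall — the comparison reverses. Bayview's patients skew toward critical, which has a lower base rate.

No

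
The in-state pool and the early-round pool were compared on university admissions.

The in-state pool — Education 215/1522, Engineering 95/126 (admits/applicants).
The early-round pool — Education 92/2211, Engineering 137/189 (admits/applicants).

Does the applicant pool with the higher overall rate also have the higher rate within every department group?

Education: the in-state pool 215/1522 = 14.1%, the early-round pool 92/2211 = 4.2% → the in-state pool
Engineering: the in-state pool 95/126 = 75.4%, the early-round pool 137/189 = 72.5% → the in-state pool
Overall: the in-state pool 310/1648 = 18.8%, the early-round pool 229/2400 = 9.5% → the in-state pool
The in-state pool wins overall and in every department group — no reversal.

Yes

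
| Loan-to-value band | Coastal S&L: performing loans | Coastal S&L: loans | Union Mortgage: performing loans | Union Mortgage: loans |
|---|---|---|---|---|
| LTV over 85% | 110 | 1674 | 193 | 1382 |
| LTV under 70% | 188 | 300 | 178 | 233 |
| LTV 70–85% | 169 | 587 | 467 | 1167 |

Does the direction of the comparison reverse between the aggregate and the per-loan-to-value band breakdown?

No

LTV over 85%: Coastal S&L 110/1674 = 6.6%, Union Mortgage 193/1382 = 14.0% → Union Mortgage
LTV under 70%: Coastal S&L 188/300 = 62.7%, Union Mortgage 178/233 = 76.4% → Union Mortgage
LTV 70–85%: Coastal S&L 169/587 = 28.8%, Union Mortgage 467/1167 = 40.0% → Union Mortgage
Overall: Coastal S&L 467/2561 = 18.2%, Union Mortgage 838/2782 = 30.1% → Union Mortgage
Union Mortgage wins overall and in every loan-to-value group — no reversal.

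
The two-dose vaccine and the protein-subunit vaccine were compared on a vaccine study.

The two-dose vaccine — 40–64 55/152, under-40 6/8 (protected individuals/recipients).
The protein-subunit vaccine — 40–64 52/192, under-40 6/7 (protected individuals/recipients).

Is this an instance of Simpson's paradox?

No

40–64: the two-dose vaccine 55/152 = 36.2%, the protein-subunit vaccine 52/192 = 27.1% → the two-dose vaccine
Under-40: the two-dose vaccine 6/8 = 75.0%, the protein-subunit vaccine 6/7 = 85.7% → the protein-subunit vaccine
Overall: the two-dose vaccine 61/160 = 38.1%, the protein-subunit vaccine 58/199 = 29.1% → the two-dose vaccine
Neither sweeps: the two-dose vaccine wins 1 of 2 groups, the protein-subunit vaccine wins 1. The two-dose vaccine wins overall but not every group — no Simpson reversal.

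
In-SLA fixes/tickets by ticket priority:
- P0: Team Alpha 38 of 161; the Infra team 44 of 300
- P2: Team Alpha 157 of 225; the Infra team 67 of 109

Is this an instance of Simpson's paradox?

No

P0: Team Alpha 38/161 = 23.6%, the Infra team 44/300 = 14.7% → Team Alpha
P2: Team Alpha 157/225 = 69.8%, the Infra team 67/109 = 61.5% → Team Alpha
Overall: Team Alpha 195/386 = 50.5%, the Infra team 111/409 = 27.1% → Team Alpha
Team Alpha wins overall and in every ticket group — no reversal.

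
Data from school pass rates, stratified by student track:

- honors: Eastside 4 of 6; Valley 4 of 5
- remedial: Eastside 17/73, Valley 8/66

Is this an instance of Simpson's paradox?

Honors: Eastside 4/6 = 66.7%, Valley 4/5 = 80.0% → Valley
Remedial: Eastside 17/73 = 23.3%, Valley 8/66 = 12.1% → Eastside
Overall: Eastside 21/79 = 26.6%, Valley 12/71 = 16.9% → Eastside
Neither sweeps: Eastside wins 1 of 2 groups, Valley wins 1. Eastside wins overall but not every group — no Simpson reversal.

No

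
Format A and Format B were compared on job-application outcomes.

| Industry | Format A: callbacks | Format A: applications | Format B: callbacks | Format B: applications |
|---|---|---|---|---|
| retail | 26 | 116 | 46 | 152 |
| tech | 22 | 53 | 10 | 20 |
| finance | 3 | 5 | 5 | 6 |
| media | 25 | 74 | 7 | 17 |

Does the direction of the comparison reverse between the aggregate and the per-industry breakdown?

No

Retail: Format A 26/116 = 22.4%, Format B 46/152 = 30.3% → Format B
Tech: Format A 22/53 = 41.5%, Format B 10/20 = 50.0% → Format B
Finance: Format A 3/5 = 60.0%, Format B 5/6 = 83.3% → Format B
Media: Format A 25/74 = 33.8%, Format B 7/17 = 41.2% → Format B
Overall: Format A 76/248 = 30.6%, Format B 68/195 = 34.9% → Format B
Format B wins overall and in every industry group — no reversal.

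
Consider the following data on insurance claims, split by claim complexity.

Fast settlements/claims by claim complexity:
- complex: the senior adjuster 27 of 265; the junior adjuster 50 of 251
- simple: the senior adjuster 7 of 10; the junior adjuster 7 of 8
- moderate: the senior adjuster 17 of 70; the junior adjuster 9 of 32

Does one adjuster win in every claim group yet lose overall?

No

Complex: the senior adjuster 27/265 = 10.2%, the junior adjuster 50/251 = 19.9% → the junior adjuster
Simple: the senior adjuster 7/10 = 70.0%, the junior adjuster 7/8 = 87.5% → the junior adjuster
Moderate: the senior adjuster 17/70 = 24.3%, the junior adjuster 9/32 = 28.1% → the junior adjuster
Overall: the senior adjuster 51/345 = 14.8%, the junior adjuster 66/291 = 22.7% → the junior adjuster
The junior adjuster wins overall and in every claim group — no reversal.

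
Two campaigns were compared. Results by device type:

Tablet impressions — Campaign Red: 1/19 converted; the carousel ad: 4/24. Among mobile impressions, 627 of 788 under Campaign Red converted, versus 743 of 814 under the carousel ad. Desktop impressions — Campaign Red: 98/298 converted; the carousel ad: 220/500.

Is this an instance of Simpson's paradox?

Tablet: Campaign Red 1/19 = 5.3%, the carousel ad 4/24 = 16.7% → the carousel ad
Mobile: Campaign Red 627/788 = 79.6%, the carousel ad 743/814 = 91.3% → the carousel ad
Desktop: Campaign Red 98/298 = 32.9%, the carousel ad 220/500 = 44.0% → the carousel ad
Overall: Campaign Red 726/1105 = 65.7%, the carousel ad 967/1338 = 72.3% → the carousel ad
The carousel ad wins overall and in every device group — no reversal.

No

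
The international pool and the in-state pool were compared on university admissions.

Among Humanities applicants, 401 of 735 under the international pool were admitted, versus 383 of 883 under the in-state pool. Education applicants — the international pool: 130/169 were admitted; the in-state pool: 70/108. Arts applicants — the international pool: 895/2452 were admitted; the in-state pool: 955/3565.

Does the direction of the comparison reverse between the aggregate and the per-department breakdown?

No

Humanities: the international pool 401/735 = 54.6%, the in-state pool 383/883 = 43.4% → the international pool
Education: the international pool 130/169 = 76.9%, the in-state pool 70/108 = 64.8% → the international pool
Arts: the international pool 895/2452 = 36.5%, the in-state pool 955/3565 = 26.8% → the international pool
Overall: the international pool 1426/3356 = 42.5%, the in-state pool 1408/4556 = 30.9% → the international pool
The international pool wins overall and in every department group — no reversal.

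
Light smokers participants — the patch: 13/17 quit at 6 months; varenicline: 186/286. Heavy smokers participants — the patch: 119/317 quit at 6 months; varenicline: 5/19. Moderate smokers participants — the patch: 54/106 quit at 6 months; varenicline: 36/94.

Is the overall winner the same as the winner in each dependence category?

No

Light smokers: the patch 13/17 = 76.5%, varenicline 186/286 = 65.0% → the patch
Heavy smokers: the patch 119/317 = 37.5%, varenicline 5/19 = 26.3% → the patch
Moderate smokers: the patch 54/106 = 50.9%, varenicline 36/94 = 38.3% → the patch
Overall: the patch 186/440 = 42.3%, varenicline 227/399 = 56.9% → varenicline
The patch wins each dependence group but varenicline wins overall — the comparison reverses. The patch's participants skew toward heavy smokers, which has a lower base rate.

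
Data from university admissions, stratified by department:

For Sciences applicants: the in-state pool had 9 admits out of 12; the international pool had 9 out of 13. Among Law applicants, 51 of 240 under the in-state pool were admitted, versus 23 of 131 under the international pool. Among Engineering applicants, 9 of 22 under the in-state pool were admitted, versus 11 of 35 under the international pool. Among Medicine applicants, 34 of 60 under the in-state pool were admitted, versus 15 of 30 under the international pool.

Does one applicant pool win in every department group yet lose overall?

No

Sciences: the in-state pool 9/12 = 75.0%, the international pool 9/13 = 69.2% → the in-state pool
Law: the in-state pool 51/240 = 21.2%, the international pool 23/131 = 17.6% → the in-state pool
Engineering: the in-state pool 9/22 = 40.9%, the international pool 11/35 = 31.4% → the in-state pool
Medicine: the in-state pool 34/60 = 56.7%, the international pool 15/30 = 50.0% → the in-state pool
Overall: the in-state pool 103/334 = 30.8%, the international pool 58/209 = 27.8% → the in-state pool
The in-state pool wins overall and in every department group — no reversal.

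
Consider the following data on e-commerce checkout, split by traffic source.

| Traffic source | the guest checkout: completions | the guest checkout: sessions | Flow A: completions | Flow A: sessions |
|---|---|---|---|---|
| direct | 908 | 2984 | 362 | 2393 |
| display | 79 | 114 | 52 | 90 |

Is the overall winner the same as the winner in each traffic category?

Yes

Direct: the guest checkout 908/2984 = 30.4%, Flow A 362/2393 = 15.1% → the guest checkout
Display: the guest checkout 79/114 = 69.3%, Flow A 52/90 = 57.8% → the guest checkout
Overall: the guest checkout 987/3098 = 31.9%, Flow A 414/2483 = 16.7% → the guest checkout
The guest checkout wins overall and in every traffic group — no reversal.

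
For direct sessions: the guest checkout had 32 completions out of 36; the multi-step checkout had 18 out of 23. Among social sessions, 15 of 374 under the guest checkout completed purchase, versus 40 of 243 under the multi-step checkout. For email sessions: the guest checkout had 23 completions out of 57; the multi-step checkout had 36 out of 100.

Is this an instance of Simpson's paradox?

No

Direct: the guest checkout 32/36 = 88.9%, the multi-step checkout 18/23 = 78.3% → the guest checkout
Social: the guest checkout 15/374 = 4.0%, the multi-step checkout 40/243 = 16.5% → the multi-step checkout
Email: the guest checkout 23/57 = 40.4%, the multi-step checkout 36/100 = 36.0% → the guest checkout
Overall: the guest checkout 70/467 = 15.0%, the multi-step checkout 94/366 = 25.7% → the multi-step checkout
Neither sweeps: the guest checkout wins 2 of 3 groups, the multi-step checkout wins 1. The multi-step checkout wins overall but not every group — no Simpson reversal.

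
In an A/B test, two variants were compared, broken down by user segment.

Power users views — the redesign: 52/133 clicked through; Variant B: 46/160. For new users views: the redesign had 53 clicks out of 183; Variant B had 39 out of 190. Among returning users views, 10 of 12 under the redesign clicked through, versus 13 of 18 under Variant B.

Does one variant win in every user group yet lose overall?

Power users: the redesign 52/133 = 39.1%, Variant B 46/160 = 28.8% → the redesign
New users: the redesign 53/183 = 29.0%, Variant B 39/190 = 20.5% → the redesign
Returning users: the redesign 10/12 = 83.3%, Variant B 13/18 = 72.2% → the redesign
Overall: the redesign 115/328 = 35.1%, Variant B 98/368 = 26.6% → the redesign
The redesign wins overall and in every user group — no reversal.

No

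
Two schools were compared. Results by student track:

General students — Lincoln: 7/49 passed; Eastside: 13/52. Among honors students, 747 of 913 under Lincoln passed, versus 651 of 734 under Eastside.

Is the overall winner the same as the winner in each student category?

General: Lincoln 7/49 = 14.3%, Eastside 13/52 = 25.0% → Eastside
Honors: Lincoln 747/913 = 81.8%, Eastside 651/734 = 88.7% → Eastside
Overall: Lincoln 754/962 = 78.4%, Eastside 664/786 = 84.5% → Eastside
Eastside wins overall and in every student group — no reversal.

Yes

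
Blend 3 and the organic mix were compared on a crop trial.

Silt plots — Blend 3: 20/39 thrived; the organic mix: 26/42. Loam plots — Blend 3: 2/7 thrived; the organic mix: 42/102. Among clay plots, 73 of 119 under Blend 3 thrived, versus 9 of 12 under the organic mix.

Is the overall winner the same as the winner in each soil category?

Silt: Blend 3 20/39 = 51.3%, the organic mix 26/42 = 61.9% → the organic mix
Loam: Blend 3 2/7 = 28.6%, the organic mix 42/102 = 41.2% → the organic mix
Clay: Blend 3 73/119 = 61.3%, the organic mix 9/12 = 75.0% → the organic mix
Overall: Blend 3 95/165 = 57.6%, the organic mix 77/156 = 49.4% → Blend 3
The organic mix wins each soil group but Blend 3 wins overall — the comparison reverses. The organic mix's plots skew toward loam, which has a lower base rate.

No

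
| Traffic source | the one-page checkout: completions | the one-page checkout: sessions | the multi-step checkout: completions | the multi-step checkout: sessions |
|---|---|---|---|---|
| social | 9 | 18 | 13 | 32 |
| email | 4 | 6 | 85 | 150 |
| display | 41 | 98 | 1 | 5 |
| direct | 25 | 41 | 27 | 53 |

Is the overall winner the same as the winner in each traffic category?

No

Social: the one-page checkout 9/18 = 50.0%, the multi-step checkout 13/32 = 40.6% → the one-page checkout
Email: the one-page checkout 4/6 = 66.7%, the multi-step checkout 85/150 = 56.7% → the one-page checkout
Display: the one-page checkout 41/98 = 41.8%, the multi-step checkout 1/5 = 20.0% → the one-page checkout
Direct: the one-page checkout 25/41 = 61.0%, the multi-step checkout 27/53 = 50.9% → the one-page checkout
Overall: the one-page checkout 79/163 = 48.5%, the multi-step checkout 126/240 = 52.5% → the multi-step checkout
The one-page checkout wins each traffic group but the multi-step checkout wins overall — the comparison reverses. The one-page checkout's sessions skew toward display, which has a lower base rate.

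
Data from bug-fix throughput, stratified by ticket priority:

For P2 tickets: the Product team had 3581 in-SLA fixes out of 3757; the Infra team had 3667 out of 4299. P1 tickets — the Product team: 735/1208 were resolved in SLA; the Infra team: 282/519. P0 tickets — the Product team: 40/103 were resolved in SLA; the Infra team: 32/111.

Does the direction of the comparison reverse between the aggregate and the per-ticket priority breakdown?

No

P2: the Product team 3581/3757 = 95.3%, the Infra team 3667/4299 = 85.3% → the Product team
P1: the Product team 735/1208 = 60.8%, the Infra team 282/519 = 54.3% → the Product team
P0: the Product team 40/103 = 38.8%, the Infra team 32/111 = 28.8% → the Product team
Overall: the Product team 4356/5068 = 86.0%, the Infra team 3981/4929 = 80.8% → the Product team
The Product team wins overall and in every ticket group — no reversal.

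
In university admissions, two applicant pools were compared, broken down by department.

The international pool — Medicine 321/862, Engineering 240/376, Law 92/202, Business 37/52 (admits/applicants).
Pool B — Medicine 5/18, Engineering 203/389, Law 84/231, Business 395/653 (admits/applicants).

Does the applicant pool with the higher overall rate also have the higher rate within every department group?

Medicine: the international pool 321/862 = 37.2%, Pool B 5/18 = 27.8% → the international pool
Engineering: the international pool 240/376 = 63.8%, Pool B 203/389 = 52.2% → the international pool
Law: the international pool 92/202 = 45.5%, Pool B 84/231 = 36.4% → the international pool
Business: the international pool 37/52 = 71.2%, Pool B 395/653 = 60.5% → the international pool
Overall: the international pool 690/1492 = 46.2%, Pool B 687/1291 = 53.2% → Pool B
The international pool wins each department group but Pool B wins overall — the comparison reverses. The international pool's applicants skew toward Medicine, which has a lower base rate.

No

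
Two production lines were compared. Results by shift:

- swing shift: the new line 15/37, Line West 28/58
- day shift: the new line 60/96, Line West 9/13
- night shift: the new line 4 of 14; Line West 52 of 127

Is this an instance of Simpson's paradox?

Yes

Swing shift: the new line 15/37 = 40.5%, Line West 28/58 = 48.3% → Line West
Day shift: the new line 60/96 = 62.5%, Line West 9/13 = 69.2% → Line West
Night shift: the new line 4/14 = 28.6%, Line West 52/127 = 40.9% → Line West
Overall: the new line 79/147 = 53.7%, Line West 89/198 = 44.9% → the new line
Line West wins each shift group but the new line wins overall — the comparison reverses. Line West's units skew toward night shift, which has a lower base rate.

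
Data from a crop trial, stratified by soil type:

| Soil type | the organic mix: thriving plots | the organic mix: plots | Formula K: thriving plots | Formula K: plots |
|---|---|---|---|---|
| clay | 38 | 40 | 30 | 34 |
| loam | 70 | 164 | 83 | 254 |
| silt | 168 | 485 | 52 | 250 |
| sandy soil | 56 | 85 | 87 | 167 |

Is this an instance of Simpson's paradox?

Clay: the organic mix 38/40 = 95.0%, Formula K 30/34 = 88.2% → the organic mix
Loam: the organic mix 70/164 = 42.7%, Formula K 83/254 = 32.7% → the organic mix
Silt: the organic mix 168/485 = 34.6%, Formula K 52/250 = 20.8% → the organic mix
Sandy soil: the organic mix 56/85 = 65.9%, Formula K 87/167 = 52.1% → the organic mix
Overall: the organic mix 332/774 = 42.9%, Formula K 252/705 = 35.7% → the organic mix
The organic mix wins overall and in every soil group — no reversal.

No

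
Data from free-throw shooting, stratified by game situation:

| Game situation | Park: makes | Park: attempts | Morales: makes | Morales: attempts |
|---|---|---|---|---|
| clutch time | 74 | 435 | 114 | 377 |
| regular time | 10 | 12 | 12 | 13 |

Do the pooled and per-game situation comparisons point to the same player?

Clutch time: Park 74/435 = 17.0%, Morales 114/377 = 30.2% → Morales
Regular time: Park 10/12 = 83.3%, Morales 12/13 = 92.3% → Morales
Overall: Park 84/447 = 18.8%, Morales 126/390 = 32.3% → Morales
Morales wins overall and in every game group — no reversal.

Yes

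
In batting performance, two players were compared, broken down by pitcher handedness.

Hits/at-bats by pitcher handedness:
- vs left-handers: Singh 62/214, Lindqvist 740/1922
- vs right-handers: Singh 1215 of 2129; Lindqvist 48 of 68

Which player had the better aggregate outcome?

Vs left-handers: Singh 62/214 = 29.0%, Lindqvist 740/1922 = 38.5% → Lindqvist
Vs right-handers: Singh 1215/2129 = 57.1%, Lindqvist 48/68 = 70.6% → Lindqvist
Overall: Singh 1277/2343 = 54.5%, Lindqvist 788/1990 = 39.6% → Singh
(Lindqvist wins every pitcher group but Singh wins overall — Lindqvist's at-bats skew toward the low-rate vs left-handers group.)

Singh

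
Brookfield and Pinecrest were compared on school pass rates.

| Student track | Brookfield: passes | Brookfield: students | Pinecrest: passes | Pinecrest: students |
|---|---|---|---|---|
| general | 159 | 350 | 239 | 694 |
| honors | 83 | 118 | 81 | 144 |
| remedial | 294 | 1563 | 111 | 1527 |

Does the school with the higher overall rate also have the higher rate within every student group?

Yes

General: Brookfield 159/350 = 45.4%, Pinecrest 239/694 = 34.4% → Brookfield
Honors: Brookfield 83/118 = 70.3%, Pinecrest 81/144 = 56.2% → Brookfield
Remedial: Brookfield 294/1563 = 18.8%, Pinecrest 111/1527 = 7.3% → Brookfield
Overall: Brookfield 536/2031 = 26.4%, Pinecrest 431/2365 = 18.2% → Brookfield
Brookfield wins overall and in every student group — no reversal.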